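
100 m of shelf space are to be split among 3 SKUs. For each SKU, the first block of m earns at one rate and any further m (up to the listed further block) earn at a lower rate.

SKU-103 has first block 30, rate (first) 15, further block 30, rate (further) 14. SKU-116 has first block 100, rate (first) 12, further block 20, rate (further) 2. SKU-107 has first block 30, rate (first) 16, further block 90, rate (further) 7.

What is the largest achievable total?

1470

Treat each block as its own option and order by rate: SKU-107/tier1 16 > SKU-103/tier1 15 > SKU-103/tier2 14 > SKU-116/tier1 12 > SKU-107/tier2 7 > SKU-116/tier2 2.
SKU-107 tier1 at 16: fill all 30 — 70 left.
SKU-103/tier1 (15): +30 — 40 left.
SKU-103 tier2 at 14: fill all 30 — 10 left.
10 remain; put them into SKU-116 tier1 at 12.
Total = 16×30 + 15×30 + 14×30 + 12×10 = 1470.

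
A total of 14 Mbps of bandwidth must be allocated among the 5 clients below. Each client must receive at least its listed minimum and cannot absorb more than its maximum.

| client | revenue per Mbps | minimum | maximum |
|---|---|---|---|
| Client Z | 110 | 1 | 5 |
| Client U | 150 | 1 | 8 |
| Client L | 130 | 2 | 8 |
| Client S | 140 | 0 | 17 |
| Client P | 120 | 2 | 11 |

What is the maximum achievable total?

1950

Meeting every minimum uses 1+1+2+0+2 = 6 Mbps, leaving 8.
Rank by revenue per Mbps: Client U 150 > Client S 140 > Client L 130 > Client P 120 > Client Z 110.
Client U: +7 to 8 (cap) — 1 left.
Only 1 left; Client S takes them to reach 1.
Total = 110×1 + 150×8 + 130×2 + 140×1 + 120×2 = 1950.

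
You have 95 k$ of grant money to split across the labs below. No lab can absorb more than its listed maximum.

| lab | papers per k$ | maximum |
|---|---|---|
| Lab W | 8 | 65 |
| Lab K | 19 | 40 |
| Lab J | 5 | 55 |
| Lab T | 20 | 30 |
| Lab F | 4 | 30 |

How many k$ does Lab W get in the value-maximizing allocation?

25

Rank by papers per k$: Lab T 20 > Lab K 19 > Lab W 8 > Lab J 5 > Lab F 4.
Lab T: +30 to 30 (cap) → 65 left.
Lab K takes 40 to reach its cap of 40 → 25 left.
Only 25 left; Lab W takes them to reach 25.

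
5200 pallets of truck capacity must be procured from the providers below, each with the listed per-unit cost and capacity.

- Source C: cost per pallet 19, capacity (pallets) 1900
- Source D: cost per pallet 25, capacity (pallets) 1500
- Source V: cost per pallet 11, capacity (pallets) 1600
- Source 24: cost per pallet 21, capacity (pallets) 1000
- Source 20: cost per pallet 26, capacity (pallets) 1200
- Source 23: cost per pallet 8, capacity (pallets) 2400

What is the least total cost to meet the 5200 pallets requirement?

59600

Cheapest first:
Source 23 (8): use full 2400 — 2800 pallets to go.
Take 1600 from Source V at 11 — need 1200 more.
Source C at 19: take 1200 of its 1900 — requirement met.
Source 24, Source D, Source 20: unused.
Cost = 2400×8 + 1600×11 + 1200×19 = 59600.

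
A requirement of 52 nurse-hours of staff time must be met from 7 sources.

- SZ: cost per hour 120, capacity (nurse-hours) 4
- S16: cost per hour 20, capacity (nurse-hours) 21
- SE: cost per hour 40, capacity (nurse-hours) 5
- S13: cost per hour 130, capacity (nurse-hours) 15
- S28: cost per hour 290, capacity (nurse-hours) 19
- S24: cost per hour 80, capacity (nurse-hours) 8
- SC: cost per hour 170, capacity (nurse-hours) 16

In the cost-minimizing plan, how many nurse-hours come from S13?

14

Use sources in increasing cost order.
Take 21 from S16 at 20 → need 31 more.
SE (40): use full 5 → 26 nurse-hours to go.
S24 at 80: take all 8 nurse-hours → 18 still needed.
SZ (120): use full 4 → 14 nurse-hours to go.
S13 (130): take the remaining 14 → done.
SC, S28: unused.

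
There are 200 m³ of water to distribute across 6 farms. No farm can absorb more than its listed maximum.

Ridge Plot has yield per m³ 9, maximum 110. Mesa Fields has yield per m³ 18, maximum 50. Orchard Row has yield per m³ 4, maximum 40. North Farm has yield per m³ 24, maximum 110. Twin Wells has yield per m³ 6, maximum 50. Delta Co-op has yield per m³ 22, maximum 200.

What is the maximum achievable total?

Rank by yield per m³: North Farm 24 > Delta Co-op 22 > Mesa Fields 18 > Ridge Plot 9 > Twin Wells 6 > Orchard Row 4.
Give North Farm 110 to hit its cap of 110 ; 90 left.
Only 90 left; Delta Co-op takes them to reach 90.
Total = 24×110 + 22×90 = 4620.

4620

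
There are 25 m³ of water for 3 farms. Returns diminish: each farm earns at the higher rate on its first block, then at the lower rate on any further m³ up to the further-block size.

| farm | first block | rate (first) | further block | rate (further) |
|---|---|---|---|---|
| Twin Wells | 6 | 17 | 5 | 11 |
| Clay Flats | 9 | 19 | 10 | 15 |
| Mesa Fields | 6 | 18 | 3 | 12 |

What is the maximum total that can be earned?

441

Treat each block as its own option and order by rate: Clay Flats/first 19 > Mesa Fields/first 18 > Twin Wells/first 17 > Clay Flats/second 15 > Mesa Fields/second 12 > Twin Wells/second 11.
Clay Flats/first (19): +9 → 16 left.
Mesa Fields first at 18: fill all 6 → 10 left.
Twin Wells first at 17: fill all 6 → 4 left.
4 remain; put them into Clay Flats second at 15.
Total = 19×9 + 18×6 + 17×6 + 15×4 = 441.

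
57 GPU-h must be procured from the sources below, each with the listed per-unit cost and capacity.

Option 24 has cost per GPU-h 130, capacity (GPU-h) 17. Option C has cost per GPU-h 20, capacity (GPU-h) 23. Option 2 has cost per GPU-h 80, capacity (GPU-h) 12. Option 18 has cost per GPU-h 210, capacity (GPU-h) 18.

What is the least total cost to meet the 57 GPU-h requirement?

4680

Use sources in increasing cost order.
Take 23 from Option C at 20 — need 34 more.
Take 12 from Option 2 at 80 — need 22 more.
Option 24 (130): use full 17 — 5 GPU-h to go.
Take 5 from Option 18 at 210 to finish.
Cost = 23×20 + 12×80 + 17×130 + 5×210 = 4680.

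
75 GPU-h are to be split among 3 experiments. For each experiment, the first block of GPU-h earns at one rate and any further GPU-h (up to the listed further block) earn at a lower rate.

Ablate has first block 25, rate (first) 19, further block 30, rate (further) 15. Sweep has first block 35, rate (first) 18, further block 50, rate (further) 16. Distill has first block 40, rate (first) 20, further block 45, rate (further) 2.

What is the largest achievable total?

1455

Treat each block as its own option and order by rate: Distill/tier1 20 > Ablate/tier1 19 > Sweep/tier1 18 > Sweep/tier2 16 > Ablate/tier2 15 > Distill/tier2 2.
Distill/tier1 (20): +40 ; 35 left.
Ablate tier1 at 19: fill all 25 ; 10 left.
10 remain; put them into Sweep tier1 at 18.
Total = 20×40 + 19×25 + 18×10 = 1455.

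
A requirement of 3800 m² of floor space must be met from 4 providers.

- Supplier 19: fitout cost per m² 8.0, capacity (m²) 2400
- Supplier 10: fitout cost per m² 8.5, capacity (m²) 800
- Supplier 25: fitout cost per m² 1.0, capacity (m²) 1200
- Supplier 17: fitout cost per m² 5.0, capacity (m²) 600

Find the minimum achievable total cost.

20200

Use providers in increasing cost order.
Supplier 25 (1.0): use full 1200 → 2600 m² to go.
Supplier 17 (5.0): use full 600 → 2000 m² to go.
Take 2000 from Supplier 19 at 8.0 to finish.
Supplier 10: unused.
Cost = 1200×1.0 + 600×5.0 + 2000×8.0 = 20200.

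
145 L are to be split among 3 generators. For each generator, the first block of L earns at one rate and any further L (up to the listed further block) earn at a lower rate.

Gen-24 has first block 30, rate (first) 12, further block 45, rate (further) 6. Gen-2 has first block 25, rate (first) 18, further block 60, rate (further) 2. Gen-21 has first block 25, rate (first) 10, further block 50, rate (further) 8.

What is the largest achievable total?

Order all 6 blocks by rate: Gen-2/tier1 18 > Gen-24/tier1 12 > Gen-21/tier1 10 > Gen-21/tier2 8 > Gen-24/tier2 6 > Gen-2/tier2 2.
Gen-2 tier1 at 18: fill all 25 — 120 left.
Fill Gen-24 tier1 block (30 at 12) — 90 left.
Gen-21 tier1 at 10: fill all 25 — 65 left.
Fill Gen-21 tier2 block (50 at 8) — 15 left.
Gen-24 tier2 at 6: only 15 left, fill 15.
Total = 18×25 + 12×30 + 10×25 + 8×50 + 6×15 = 1550.

1550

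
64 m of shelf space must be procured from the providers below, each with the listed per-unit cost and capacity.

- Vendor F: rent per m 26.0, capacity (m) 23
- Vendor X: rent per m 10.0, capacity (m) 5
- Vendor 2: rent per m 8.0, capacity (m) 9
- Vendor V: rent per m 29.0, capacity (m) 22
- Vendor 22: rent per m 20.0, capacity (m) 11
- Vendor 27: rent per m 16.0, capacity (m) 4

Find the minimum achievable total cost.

1352

Use providers in increasing cost order.
Vendor 2 (8.0): use full 9 ; 55 m to go.
Vendor X (10.0): use full 5 ; 50 m to go.
Take 4 from Vendor 27 at 16.0 ; need 46 more.
Take 11 from Vendor 22 at 20.0 ; need 35 more.
Vendor F at 26.0: take all 23 m ; 12 still needed.
Vendor V (29.0): take the remaining 12 ; done.
Cost = 9×8.0 + 5×10.0 + 4×16.0 + 11×20.0 + 23×26.0 + 12×29.0 = 1352.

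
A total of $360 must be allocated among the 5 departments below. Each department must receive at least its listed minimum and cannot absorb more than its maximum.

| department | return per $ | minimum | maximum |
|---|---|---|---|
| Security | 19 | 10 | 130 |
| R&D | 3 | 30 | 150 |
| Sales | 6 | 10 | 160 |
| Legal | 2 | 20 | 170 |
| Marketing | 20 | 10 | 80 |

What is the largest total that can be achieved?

4800

Meeting every minimum uses 10+30+10+20+10 = 80 $, leaving 280.
Highest return per $ first: Marketing 20 > Security 19 > Sales 6 > R&D 3 > Legal 2.
Give Marketing 70 more to hit its cap of 80 ; 210 left.
Security takes 120 more to reach its cap of 130 ; 90 left.
Only 90 left; Sales takes them to reach 100.
Total = 19×130 + 3×30 + 6×100 + 2×20 + 20×80 = 4800.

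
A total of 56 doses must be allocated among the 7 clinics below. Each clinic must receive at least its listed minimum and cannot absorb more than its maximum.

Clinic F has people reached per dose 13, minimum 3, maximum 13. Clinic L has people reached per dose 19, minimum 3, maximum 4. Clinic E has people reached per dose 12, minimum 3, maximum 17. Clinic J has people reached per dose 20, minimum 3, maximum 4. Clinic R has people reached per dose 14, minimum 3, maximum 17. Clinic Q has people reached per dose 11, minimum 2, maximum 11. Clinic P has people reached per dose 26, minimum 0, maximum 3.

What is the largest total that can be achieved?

Meeting every minimum uses 3+3+3+3+3+2+0 = 17 doses, leaving 39.
Highest people reached per dose first: Clinic P 26 > Clinic J 20 > Clinic L 19 > Clinic R 14 > Clinic F 13 > Clinic E 12 > Clinic Q 11.
Clinic P: +3 to 3 (cap) → 36 left.
Clinic J: +1 to 4 (cap) → 35 left.
Give Clinic L 1 more to hit its cap of 4 → 34 left.
Clinic R takes 14 more to reach its cap of 17 → 20 left.
Give Clinic F 10 more to hit its cap of 13 → 10 left.
Only 10 left; Clinic E takes them to reach 13.
Total = 13×13 + 19×4 + 12×13 + 20×4 + 14×17 + 11×2 + 26×3 = 819.

819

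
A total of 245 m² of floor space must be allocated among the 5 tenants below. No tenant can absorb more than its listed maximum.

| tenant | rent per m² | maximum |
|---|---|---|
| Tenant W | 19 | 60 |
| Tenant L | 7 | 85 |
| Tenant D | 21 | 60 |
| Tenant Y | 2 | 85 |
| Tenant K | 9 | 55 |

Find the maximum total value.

3385

Highest rent per m² first: Tenant D 21 > Tenant W 19 > Tenant K 9 > Tenant L 7 > Tenant Y 2.
Tenant D: +60 to 60 (cap) — 185 left.
Tenant W: +60 to 60 (cap) — 125 left.
Tenant K takes 55 to reach its cap of 55 — 70 left.
Tenant L: +70 (room for 85) → 70. Pool exhausted.
Total = 19×60 + 7×70 + 21×60 + 9×55 = 3385.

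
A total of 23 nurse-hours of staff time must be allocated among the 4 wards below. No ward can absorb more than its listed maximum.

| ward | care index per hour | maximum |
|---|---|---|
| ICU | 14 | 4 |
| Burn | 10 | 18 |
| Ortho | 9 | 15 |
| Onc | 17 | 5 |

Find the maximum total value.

281

Order the wards by care index per hour: Onc 17 > ICU 14 > Burn 10 > Ortho 9.
Onc: +5 to 5 (cap) → 18 left.
ICU: +4 to 4 (cap) → 14 left.
Burn: +14 (room for 18) → 14. Pool exhausted.
Total = 14×4 + 10×14 + 17×5 = 281.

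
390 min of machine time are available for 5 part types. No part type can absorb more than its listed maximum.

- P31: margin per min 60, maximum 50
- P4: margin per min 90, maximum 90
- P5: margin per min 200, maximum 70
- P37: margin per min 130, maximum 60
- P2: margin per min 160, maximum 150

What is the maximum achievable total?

55100

Highest margin per min first: P5 200 > P2 160 > P37 130 > P4 90 > P31 60.
Give P5 70 to hit its cap of 70 → 320 left.
P2: +150 to 150 (cap) → 170 left.
Give P37 60 to hit its cap of 60 → 110 left.
P4 takes 90 to reach its cap of 90 → 20 left.
P31 has room for 50 but only 20 remain, so it gets 20.
Total = 60×20 + 90×90 + 200×70 + 130×60 + 160×150 = 55100.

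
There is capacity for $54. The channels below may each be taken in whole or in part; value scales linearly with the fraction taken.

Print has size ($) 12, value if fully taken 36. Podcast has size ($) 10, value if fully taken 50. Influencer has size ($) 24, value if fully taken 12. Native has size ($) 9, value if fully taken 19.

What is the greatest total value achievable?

116.5

Sort by value density: Podcast 50/10≈5, Print 36/12≈3, Native 19/9≈2.11, Influencer 12/24≈0.5.
Take all of Podcast (10 $, value 50) ; 44 $ left.
Take all of Print (12 $, value 36) ; 32 $ left.
All 9 $ of Native fit (value 19) ; 23 remain.
Only 23 $ remain; take 23/24 of Influencer for value 12×23/24 = 11.5.
Total value = 116.5.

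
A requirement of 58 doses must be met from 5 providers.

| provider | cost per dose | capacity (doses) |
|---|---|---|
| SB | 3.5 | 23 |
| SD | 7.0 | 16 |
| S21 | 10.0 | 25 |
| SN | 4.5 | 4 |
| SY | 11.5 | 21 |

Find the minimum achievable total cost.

360.5

Cheapest first:
SB (3.5): use full 23 → 35 doses to go.
Take 4 from SN at 4.5 → need 31 more.
Take 16 from SD at 7.0 → need 15 more.
S21 (10.0): take the remaining 15 → done.
SY: unused.
Cost = 23×3.5 + 4×4.5 + 16×7.0 + 15×10.0 = 360.5.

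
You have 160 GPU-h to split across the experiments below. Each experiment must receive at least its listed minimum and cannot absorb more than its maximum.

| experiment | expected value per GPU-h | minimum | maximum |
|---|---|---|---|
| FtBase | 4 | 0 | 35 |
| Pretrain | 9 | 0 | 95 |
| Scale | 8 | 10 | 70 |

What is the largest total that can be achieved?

1375

Meeting every minimum uses 0+0+10 = 10 GPU-h, leaving 150.
Order the experiments by expected value per GPU-h: Pretrain 9 > Scale 8 > FtBase 4.
Give Pretrain 95 more to hit its cap of 95 ; 55 left.
Scale has room for 60 more but only 55 remain, so it gets 65.
Total = 9×95 + 8×65 = 1375.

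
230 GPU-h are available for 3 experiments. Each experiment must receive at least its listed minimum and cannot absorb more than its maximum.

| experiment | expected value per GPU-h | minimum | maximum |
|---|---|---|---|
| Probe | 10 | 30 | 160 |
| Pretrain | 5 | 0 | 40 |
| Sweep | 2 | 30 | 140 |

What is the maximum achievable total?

Meeting every minimum uses 30+0+30 = 60 GPU-h, leaving 170.
Order the experiments by expected value per GPU-h: Probe 10 > Pretrain 5 > Sweep 2.
Probe takes 130 more to reach its cap of 160 ; 40 left.
Pretrain takes 40 more to reach its cap of 40 ; 0 left.
Total = 10×160 + 5×40 + 2×30 = 1860.

1860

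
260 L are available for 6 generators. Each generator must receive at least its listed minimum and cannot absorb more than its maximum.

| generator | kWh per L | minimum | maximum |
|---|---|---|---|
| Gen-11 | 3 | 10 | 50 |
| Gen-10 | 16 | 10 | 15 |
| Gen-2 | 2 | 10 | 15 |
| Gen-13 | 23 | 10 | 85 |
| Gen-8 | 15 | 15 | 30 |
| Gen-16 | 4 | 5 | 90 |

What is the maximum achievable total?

3115

Meeting every minimum uses 10+10+10+10+15+5 = 60 L, leaving 200.
Rank by kWh per L: Gen-13 23 > Gen-10 16 > Gen-8 15 > Gen-16 4 > Gen-11 3 > Gen-2 2.
Give Gen-13 75 more to hit its cap of 85 — 125 left.
Give Gen-10 5 more to hit its cap of 15 — 120 left.
Gen-8: +15 to 30 (cap) — 105 left.
Gen-16 takes 85 more to reach its cap of 90 — 20 left.
Only 20 left; Gen-11 takes them to reach 30.
Total = 3×30 + 16×15 + 2×10 + 23×85 + 15×30 + 4×90 = 3115.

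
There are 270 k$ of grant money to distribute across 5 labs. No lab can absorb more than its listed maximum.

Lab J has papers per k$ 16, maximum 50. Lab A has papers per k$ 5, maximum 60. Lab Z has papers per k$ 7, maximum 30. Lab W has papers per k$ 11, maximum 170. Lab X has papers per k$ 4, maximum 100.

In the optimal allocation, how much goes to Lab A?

20

Order the labs by papers per k$: Lab J 16 > Lab W 11 > Lab Z 7 > Lab A 5 > Lab X 4.
Lab J takes 50 to reach its cap of 50 → 220 left.
Lab W takes 170 to reach its cap of 170 → 50 left.
Lab Z: +30 to 30 (cap) → 20 left.
Lab A has room for 60 but only 20 remain, so it gets 20.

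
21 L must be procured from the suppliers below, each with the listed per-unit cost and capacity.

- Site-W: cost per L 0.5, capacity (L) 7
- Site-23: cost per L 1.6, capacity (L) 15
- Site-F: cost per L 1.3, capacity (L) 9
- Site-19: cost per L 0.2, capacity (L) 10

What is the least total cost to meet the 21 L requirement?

Fill from the cheapest supplier first.
Take 10 from Site-19 at 0.2 → need 11 more.
Take 7 from Site-W at 0.5 → need 4 more.
Take 4 from Site-F at 1.3 to finish.
Site-23: unused.
Cost = 10×0.2 + 7×0.5 + 4×1.3 = 10.7.

10.7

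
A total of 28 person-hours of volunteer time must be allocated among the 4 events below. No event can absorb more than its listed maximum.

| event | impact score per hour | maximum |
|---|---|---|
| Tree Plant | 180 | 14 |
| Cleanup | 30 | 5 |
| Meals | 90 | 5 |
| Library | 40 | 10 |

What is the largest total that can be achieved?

Order the events by impact score per hour: Tree Plant 180 > Meals 90 > Library 40 > Cleanup 30.
Tree Plant: +14 to 14 (cap) ; 14 left.
Give Meals 5 to hit its cap of 5 ; 9 left.
Only 9 left; Library takes them to reach 9.
Total = 180×14 + 90×5 + 40×9 = 3330.

3330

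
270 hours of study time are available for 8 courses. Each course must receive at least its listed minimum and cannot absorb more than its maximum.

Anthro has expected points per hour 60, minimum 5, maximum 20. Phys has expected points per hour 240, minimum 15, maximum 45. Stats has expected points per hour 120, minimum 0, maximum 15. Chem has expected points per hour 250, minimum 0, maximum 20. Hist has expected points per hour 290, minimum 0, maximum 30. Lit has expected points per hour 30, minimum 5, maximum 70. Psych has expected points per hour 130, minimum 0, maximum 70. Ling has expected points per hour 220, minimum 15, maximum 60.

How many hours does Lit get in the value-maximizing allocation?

10

Meeting every minimum uses 5+15+0+0+0+5+0+15 = 40 hours, leaving 230.
Order the courses by expected points per hour: Hist 290 > Chem 250 > Phys 240 > Ling 220 > Psych 130 > Stats 120 > Anthro 60 > Lit 30.
Hist takes 30 more to reach its cap of 30 → 200 left.
Chem takes 20 more to reach its cap of 20 → 180 left.
Give Phys 30 more to hit its cap of 45 → 150 left.
Give Ling 45 more to hit its cap of 60 → 105 left.
Give Psych 70 more to hit its cap of 70 → 35 left.
Stats takes 15 more to reach its cap of 15 → 20 left.
Give Anthro 15 more to hit its cap of 20 → 5 left.
Lit: +5 (room for 65) → 10. Pool exhausted.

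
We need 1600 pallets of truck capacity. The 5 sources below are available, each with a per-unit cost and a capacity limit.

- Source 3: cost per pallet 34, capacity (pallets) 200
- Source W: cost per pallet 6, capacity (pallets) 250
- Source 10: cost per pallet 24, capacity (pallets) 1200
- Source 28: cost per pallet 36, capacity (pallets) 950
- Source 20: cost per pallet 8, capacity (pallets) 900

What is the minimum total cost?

Fill from the cheapest source first.
Source W (6): use full 250 — 1350 pallets to go.
Source 20 (8): use full 900 — 450 pallets to go.
Source 10 (24): take the remaining 450 — done.
Source 3, Source 28: unused.
Cost = 250×6 + 900×8 + 450×24 = 19500.

19500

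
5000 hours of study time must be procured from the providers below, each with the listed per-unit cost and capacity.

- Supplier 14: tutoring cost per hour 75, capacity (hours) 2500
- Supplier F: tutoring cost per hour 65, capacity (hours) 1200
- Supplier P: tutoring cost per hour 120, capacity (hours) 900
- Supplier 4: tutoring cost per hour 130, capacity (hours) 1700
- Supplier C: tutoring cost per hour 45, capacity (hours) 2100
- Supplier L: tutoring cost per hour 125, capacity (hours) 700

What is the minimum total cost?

Use providers in increasing cost order.
Supplier C at 45: take all 2100 hours ; 2900 still needed.
Take 1200 from Supplier F at 65 ; need 1700 more.
Supplier 14 at 75: take 1700 of its 2500 ; requirement met.
Supplier P, Supplier L, Supplier 4: unused.
Cost = 2100×45 + 1200×65 + 1700×75 = 300000.

300000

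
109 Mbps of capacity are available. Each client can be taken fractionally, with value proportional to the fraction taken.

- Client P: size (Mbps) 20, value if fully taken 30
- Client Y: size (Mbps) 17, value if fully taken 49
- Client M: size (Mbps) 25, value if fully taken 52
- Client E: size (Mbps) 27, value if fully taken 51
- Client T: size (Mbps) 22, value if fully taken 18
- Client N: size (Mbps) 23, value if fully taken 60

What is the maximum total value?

237.5

Rank by value-to-size ratio: Client Y 49/17≈2.88, Client N 60/23≈2.61, Client M 52/25≈2.08, Client E 51/27≈1.89, Client P 30/20≈1.5, Client T 18/22≈0.818.
Take all of Client Y (17 Mbps, value 49) → 92 Mbps left.
Take all of Client N (23 Mbps, value 60) → 69 Mbps left.
All 25 Mbps of Client M fit (value 52) → 44 remain.
Client E: take in full, 27 Mbps for value 51 → 17 left.
Only 17 Mbps remain; take 17/20 of Client P for value 30×17/20 = 25.5.
Total value = 237.5.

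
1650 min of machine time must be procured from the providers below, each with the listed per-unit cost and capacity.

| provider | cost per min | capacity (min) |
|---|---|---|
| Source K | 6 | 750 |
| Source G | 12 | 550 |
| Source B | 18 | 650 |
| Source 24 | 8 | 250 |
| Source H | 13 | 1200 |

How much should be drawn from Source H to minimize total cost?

Cheapest first:
Source K (6): use full 750 ; 900 min to go.
Source 24 at 8: take all 250 min ; 650 still needed.
Source G (12): use full 550 ; 100 min to go.
Source H at 13: take 100 of its 1200 ; requirement met.
Source B: unused.

100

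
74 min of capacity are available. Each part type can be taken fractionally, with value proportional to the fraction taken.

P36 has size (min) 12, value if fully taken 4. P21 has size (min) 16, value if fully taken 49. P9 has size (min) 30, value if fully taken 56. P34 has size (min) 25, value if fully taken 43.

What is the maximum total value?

Rank by value-to-size ratio: P21 49/16≈3.06, P9 56/30≈1.87, P34 43/25≈1.72, P36 4/12≈0.333.
All 16 min of P21 fit (value 49) — 58 remain.
Take all of P9 (30 min, value 56) — 28 min left.
Take all of P34 (25 min, value 43) — 3 min left.
3 min left: a 3/12 share of P36 gives 4×3/12 = 1.
Total value = 149.

149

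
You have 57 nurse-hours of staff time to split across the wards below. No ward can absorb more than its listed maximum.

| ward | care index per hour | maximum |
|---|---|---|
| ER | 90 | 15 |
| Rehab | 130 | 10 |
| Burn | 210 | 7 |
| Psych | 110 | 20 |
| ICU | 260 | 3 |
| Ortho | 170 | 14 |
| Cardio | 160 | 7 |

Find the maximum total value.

Rank by care index per hour: ICU 260 > Burn 210 > Ortho 170 > Cardio 160 > Rehab 130 > Psych 110 > ER 90.
Give ICU 3 to hit its cap of 3 → 54 left.
Give Burn 7 to hit its cap of 7 → 47 left.
Ortho: +14 to 14 (cap) → 33 left.
Cardio takes 7 to reach its cap of 7 → 26 left.
Rehab: +10 to 10 (cap) → 16 left.
Psych: +16 (room for 20) → 16. Pool exhausted.
Total = 130×10 + 210×7 + 110×16 + 260×3 + 170×14 + 160×7 = 8810.

8810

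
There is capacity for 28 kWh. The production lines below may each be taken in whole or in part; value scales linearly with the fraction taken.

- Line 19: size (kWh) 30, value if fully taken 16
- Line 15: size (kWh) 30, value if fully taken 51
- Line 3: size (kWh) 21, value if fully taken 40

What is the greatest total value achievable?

Best value per unit of size first: Line 3 40/21≈1.9, Line 15 51/30≈1.7, Line 19 16/30≈0.533.
Take all of Line 3 (21 kWh, value 40) → 7 kWh left.
Fill the last 7 kWh with part of Line 15: 7/30 of it earns 11.9.
Total value = 51.9.

51.9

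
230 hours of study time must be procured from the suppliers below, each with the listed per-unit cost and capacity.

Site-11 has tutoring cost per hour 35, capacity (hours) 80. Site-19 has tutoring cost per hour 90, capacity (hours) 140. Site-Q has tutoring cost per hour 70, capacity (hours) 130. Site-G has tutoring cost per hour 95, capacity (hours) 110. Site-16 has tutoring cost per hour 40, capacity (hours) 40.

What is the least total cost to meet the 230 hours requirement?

Use suppliers in increasing cost order.
Site-11 (35): use full 80 ; 150 hours to go.
Site-16 at 40: take all 40 hours ; 110 still needed.
Site-Q (70): take the remaining 110 ; done.
Site-19, Site-G: unused.
Cost = 80×35 + 40×40 + 110×70 = 12100.

12100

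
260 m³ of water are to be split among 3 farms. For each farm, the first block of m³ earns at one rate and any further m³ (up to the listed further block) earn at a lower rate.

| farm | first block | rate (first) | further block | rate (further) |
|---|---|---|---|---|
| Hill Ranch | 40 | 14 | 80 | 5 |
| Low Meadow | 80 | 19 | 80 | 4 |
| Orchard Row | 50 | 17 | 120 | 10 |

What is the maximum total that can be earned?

Order all 6 blocks by rate: Low Meadow/tier1 19 > Orchard Row/tier1 17 > Hill Ranch/tier1 14 > Orchard Row/tier2 10 > Hill Ranch/tier2 5 > Low Meadow/tier2 4.
Low Meadow tier1 at 19: fill all 80 — 180 left.
Fill Orchard Row tier1 block (50 at 17) — 130 left.
Hill Ranch tier1 at 14: fill all 40 — 90 left.
Orchard Row/tier2: +90 of 120 at 10; pool empty.
Total = 19×80 + 17×50 + 14×40 + 10×90 = 3830.

3830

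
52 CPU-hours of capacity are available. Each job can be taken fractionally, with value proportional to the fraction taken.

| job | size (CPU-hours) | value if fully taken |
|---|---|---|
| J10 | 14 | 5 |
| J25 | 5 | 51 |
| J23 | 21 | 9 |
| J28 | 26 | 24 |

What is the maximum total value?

Sort by value density: J25 51/5≈10.2, J28 24/26≈0.923, J23 9/21≈0.429, J10 5/14≈0.357.
Take all of J25 (5 CPU-hours, value 51) — 47 CPU-hours left.
Take all of J28 (26 CPU-hours, value 24) — 21 CPU-hours left.
Take all of J23 (21 CPU-hours, value 9) — 0 CPU-hours left.
Total value = 84.

84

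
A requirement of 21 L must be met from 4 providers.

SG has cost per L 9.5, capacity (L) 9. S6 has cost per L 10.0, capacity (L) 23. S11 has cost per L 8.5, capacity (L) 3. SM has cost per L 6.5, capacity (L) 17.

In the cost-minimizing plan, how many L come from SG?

1

Fill from the cheapest provider first.
SM at 6.5: take all 17 L → 4 still needed.
Take 3 from S11 at 8.5 → need 1 more.
Take 1 from SG at 9.5 to finish.
S6: unused.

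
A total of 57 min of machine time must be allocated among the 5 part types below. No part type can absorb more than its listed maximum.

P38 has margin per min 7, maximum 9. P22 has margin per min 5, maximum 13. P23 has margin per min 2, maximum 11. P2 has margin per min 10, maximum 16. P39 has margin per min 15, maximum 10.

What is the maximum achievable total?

456

Order the part types by margin per min: P39 15 > P2 10 > P38 7 > P22 5 > P23 2.
P39: +10 to 10 (cap) ; 47 left.
P2: +16 to 16 (cap) ; 31 left.
P38: +9 to 9 (cap) ; 22 left.
Give P22 13 to hit its cap of 13 ; 9 left.
P23: +9 (room for 11) → 9. Pool exhausted.
Total = 7×9 + 5×13 + 2×9 + 10×16 + 15×10 = 456.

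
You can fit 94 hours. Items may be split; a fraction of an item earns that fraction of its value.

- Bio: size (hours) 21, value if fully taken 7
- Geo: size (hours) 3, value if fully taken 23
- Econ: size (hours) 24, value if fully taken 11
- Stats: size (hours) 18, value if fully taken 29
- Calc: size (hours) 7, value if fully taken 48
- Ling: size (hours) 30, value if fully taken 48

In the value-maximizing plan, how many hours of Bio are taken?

Best value per unit of size first: Geo 23/3≈7.67, Calc 48/7≈6.86, Stats 29/18≈1.61, Ling 48/30≈1.6, Econ 11/24≈0.458, Bio 7/21≈0.333.
All 3 hours of Geo fit (value 23) — 91 remain.
Calc: take in full, 7 hours for value 48 — 84 left.
Stats: take in full, 18 hours for value 29 — 66 left.
Ling: take in full, 30 hours for value 48 — 36 left.
All 24 hours of Econ fit (value 11) — 12 remain.
Fill the last 12 hours with part of Bio: 12/21 of it earns 4.

12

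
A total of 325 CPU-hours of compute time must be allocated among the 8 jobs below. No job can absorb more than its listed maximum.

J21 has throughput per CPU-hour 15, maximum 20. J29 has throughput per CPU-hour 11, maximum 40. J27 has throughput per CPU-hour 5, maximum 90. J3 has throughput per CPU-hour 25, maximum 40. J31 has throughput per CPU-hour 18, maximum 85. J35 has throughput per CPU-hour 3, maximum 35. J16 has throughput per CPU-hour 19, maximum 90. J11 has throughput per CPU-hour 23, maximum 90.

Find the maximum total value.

Order the jobs by throughput per CPU-hour: J3 25 > J11 23 > J16 19 > J31 18 > J21 15 > J29 11 > J27 5 > J35 3.
J3: +40 to 40 (cap) → 285 left.
Give J11 90 to hit its cap of 90 → 195 left.
J16 takes 90 to reach its cap of 90 → 105 left.
Give J31 85 to hit its cap of 85 → 20 left.
J21 takes 20 to reach its cap of 20 → 0 left.
Total = 15×20 + 25×40 + 18×85 + 19×90 + 23×90 = 6610.

6610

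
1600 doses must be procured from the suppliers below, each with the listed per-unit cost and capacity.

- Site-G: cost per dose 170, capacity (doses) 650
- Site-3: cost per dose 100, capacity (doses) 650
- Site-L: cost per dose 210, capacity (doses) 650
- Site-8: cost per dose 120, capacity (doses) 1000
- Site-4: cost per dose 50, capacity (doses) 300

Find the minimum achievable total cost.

Use suppliers in increasing cost order.
Site-4 at 50: take all 300 doses — 1300 still needed.
Take 650 from Site-3 at 100 — need 650 more.
Take 650 from Site-8 at 120 to finish.
Site-G, Site-L: unused.
Cost = 300×50 + 650×100 + 650×120 = 158000.

158000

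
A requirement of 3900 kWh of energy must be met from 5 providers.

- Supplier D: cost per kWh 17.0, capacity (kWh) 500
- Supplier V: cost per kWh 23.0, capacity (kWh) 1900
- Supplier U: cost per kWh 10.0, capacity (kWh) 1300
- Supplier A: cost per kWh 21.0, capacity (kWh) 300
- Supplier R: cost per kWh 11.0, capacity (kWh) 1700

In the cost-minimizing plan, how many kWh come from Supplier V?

100

Cheapest first:
Take 1300 from Supplier U at 10.0 ; need 2600 more.
Supplier R (11.0): use full 1700 ; 900 kWh to go.
Supplier D (17.0): use full 500 ; 400 kWh to go.
Supplier A (21.0): use full 300 ; 100 kWh to go.
Take 100 from Supplier V at 23.0 to finish.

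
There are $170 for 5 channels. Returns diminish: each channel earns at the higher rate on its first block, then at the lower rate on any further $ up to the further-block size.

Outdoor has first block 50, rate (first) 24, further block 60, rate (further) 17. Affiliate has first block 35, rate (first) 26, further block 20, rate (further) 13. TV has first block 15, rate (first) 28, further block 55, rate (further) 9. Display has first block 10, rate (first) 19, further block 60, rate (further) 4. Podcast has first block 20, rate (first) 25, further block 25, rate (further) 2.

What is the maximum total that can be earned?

3900

Rank every tier by rate: TV/first 28 > Affiliate/first 26 > Podcast/first 25 > Outdoor/first 24 > Display/first 19 > Outdoor/second 17 > Affiliate/second 13 > TV/second 9 > Display/second 4 > Podcast/second 2.
TV/first (28): +15 → 155 left.
Affiliate first at 26: fill all 35 → 120 left.
Fill Podcast first block (20 at 25) → 100 left.
Outdoor first at 24: fill all 50 → 50 left.
Display first at 19: fill all 10 → 40 left.
Outdoor second at 17: only 40 left, fill 40.
Total = 28×15 + 26×35 + 25×20 + 24×50 + 19×10 + 17×40 = 3900.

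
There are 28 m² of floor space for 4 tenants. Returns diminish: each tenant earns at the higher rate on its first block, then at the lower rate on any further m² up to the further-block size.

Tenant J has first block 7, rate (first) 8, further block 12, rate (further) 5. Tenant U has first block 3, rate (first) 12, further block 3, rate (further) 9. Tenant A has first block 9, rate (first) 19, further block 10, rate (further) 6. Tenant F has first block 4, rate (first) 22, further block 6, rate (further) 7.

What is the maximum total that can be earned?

392

Order all 8 blocks by rate: Tenant F/first 22 > Tenant A/first 19 > Tenant U/first 12 > Tenant U/second 9 > Tenant J/first 8 > Tenant F/second 7 > Tenant A/second 6 > Tenant J/second 5.
Tenant F/first (22): +4 → 24 left.
Tenant A first at 19: fill all 9 → 15 left.
Fill Tenant U first block (3 at 12) → 12 left.
Fill Tenant U second block (3 at 9) → 9 left.
Tenant J first at 8: fill all 7 → 2 left.
Tenant F second at 7: only 2 left, fill 2.
Total = 22×4 + 19×9 + 12×3 + 9×3 + 8×7 + 7×2 = 392.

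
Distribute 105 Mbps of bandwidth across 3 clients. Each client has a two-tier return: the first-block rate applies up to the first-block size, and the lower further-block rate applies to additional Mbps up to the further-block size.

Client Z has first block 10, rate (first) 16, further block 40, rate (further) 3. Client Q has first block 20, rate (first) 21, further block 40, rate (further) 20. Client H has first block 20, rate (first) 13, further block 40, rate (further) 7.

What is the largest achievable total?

Order all 6 blocks by rate: Client Q/T1 21 > Client Q/T2 20 > Client Z/T1 16 > Client H/T1 13 > Client H/T2 7 > Client Z/T2 3.
Fill Client Q T1 block (20 at 21) — 85 left.
Client Q T2 at 20: fill all 40 — 45 left.
Client Z T1 at 16: fill all 10 — 35 left.
Client H/T1 (13): +20 — 15 left.
15 remain; put them into Client H T2 at 7.
Total = 21×20 + 20×40 + 16×10 + 13×20 + 7×15 = 1745.

1745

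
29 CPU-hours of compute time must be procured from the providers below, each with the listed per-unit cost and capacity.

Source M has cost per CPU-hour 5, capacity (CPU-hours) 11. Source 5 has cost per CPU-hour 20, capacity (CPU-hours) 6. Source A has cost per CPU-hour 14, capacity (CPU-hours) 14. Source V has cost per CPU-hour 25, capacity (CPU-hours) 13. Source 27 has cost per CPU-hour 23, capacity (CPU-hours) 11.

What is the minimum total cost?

Cheapest first:
Source M (5): use full 11 — 18 CPU-hours to go.
Source A (14): use full 14 — 4 CPU-hours to go.
Take 4 from Source 5 at 20 to finish.
Source 27, Source V: unused.
Cost = 11×5 + 14×14 + 4×20 = 331.

331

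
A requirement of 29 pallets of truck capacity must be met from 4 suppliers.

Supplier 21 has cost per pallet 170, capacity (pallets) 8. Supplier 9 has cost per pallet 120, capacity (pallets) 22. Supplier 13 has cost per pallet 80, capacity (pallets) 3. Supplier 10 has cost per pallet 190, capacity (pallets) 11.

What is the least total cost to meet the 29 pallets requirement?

3560

Fill from the cheapest supplier first.
Take 3 from Supplier 13 at 80 — need 26 more.
Take 22 from Supplier 9 at 120 — need 4 more.
Supplier 21 (170): take the remaining 4 — done.
Supplier 10: unused.
Cost = 3×80 + 22×120 + 4×170 = 3560.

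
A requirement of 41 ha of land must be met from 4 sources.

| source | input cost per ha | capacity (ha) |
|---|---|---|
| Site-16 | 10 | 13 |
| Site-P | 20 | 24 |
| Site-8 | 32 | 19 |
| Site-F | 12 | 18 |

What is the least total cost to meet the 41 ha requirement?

Use sources in increasing cost order.
Take 13 from Site-16 at 10 ; need 28 more.
Take 18 from Site-F at 12 ; need 10 more.
Take 10 from Site-P at 20 to finish.
Site-8: unused.
Cost = 13×10 + 18×12 + 10×20 = 546.

546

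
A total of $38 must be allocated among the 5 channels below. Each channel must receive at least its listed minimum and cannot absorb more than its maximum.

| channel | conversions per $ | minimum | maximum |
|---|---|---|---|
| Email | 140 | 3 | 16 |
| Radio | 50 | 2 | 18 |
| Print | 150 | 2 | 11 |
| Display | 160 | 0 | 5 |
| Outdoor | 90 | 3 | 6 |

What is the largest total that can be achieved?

5150

Meeting every minimum uses 3+2+2+0+3 = 10 $, leaving 28.
Order the channels by conversions per $: Display 160 > Print 150 > Email 140 > Outdoor 90 > Radio 50.
Display takes 5 more to reach its cap of 5 → 23 left.
Give Print 9 more to hit its cap of 11 → 14 left.
Email takes 13 more to reach its cap of 16 → 1 left.
Only 1 left; Outdoor takes them to reach 4.
Total = 140×16 + 50×2 + 150×11 + 160×5 + 90×4 = 5150.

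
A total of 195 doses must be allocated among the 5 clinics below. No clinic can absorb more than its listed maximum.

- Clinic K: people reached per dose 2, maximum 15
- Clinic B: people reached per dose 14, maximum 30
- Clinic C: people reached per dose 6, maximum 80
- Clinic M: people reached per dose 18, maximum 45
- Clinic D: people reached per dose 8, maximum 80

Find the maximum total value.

2110

Rank by people reached per dose: Clinic M 18 > Clinic B 14 > Clinic D 8 > Clinic C 6 > Clinic K 2.
Give Clinic M 45 to hit its cap of 45 — 150 left.
Clinic B: +30 to 30 (cap) — 120 left.
Give Clinic D 80 to hit its cap of 80 — 40 left.
Only 40 left; Clinic C takes them to reach 40.
Total = 14×30 + 6×40 + 18×45 + 8×80 = 2110.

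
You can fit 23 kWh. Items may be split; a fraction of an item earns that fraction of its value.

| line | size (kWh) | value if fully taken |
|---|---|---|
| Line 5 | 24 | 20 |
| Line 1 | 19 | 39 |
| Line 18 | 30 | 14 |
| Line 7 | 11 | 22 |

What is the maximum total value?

Best value per unit of size first: Line 1 39/19≈2.05, Line 7 22/11≈2, Line 5 20/24≈0.833, Line 18 14/30≈0.467.
Take all of Line 1 (19 kWh, value 39) ; 4 kWh left.
4 kWh left: a 4/11 share of Line 7 gives 22×4/11 = 8.
Total value = 47.

47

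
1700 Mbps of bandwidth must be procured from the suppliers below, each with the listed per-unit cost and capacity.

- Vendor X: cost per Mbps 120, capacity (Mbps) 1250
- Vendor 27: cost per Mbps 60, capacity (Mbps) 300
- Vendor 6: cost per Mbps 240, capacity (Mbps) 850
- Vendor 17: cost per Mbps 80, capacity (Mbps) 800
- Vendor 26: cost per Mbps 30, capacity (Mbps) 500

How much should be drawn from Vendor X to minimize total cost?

Fill from the cheapest supplier first.
Take 500 from Vendor 26 at 30 → need 1200 more.
Vendor 27 at 60: take all 300 Mbps → 900 still needed.
Take 800 from Vendor 17 at 80 → need 100 more.
Vendor X at 120: take 100 of its 1250 → requirement met.
Vendor 6: unused.

100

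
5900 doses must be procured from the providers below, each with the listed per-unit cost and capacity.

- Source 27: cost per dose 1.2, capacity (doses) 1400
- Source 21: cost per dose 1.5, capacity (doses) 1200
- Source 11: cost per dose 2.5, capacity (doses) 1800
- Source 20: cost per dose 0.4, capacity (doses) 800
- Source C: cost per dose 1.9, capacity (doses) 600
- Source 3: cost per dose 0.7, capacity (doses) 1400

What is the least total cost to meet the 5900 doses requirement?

Use providers in increasing cost order.
Take 800 from Source 20 at 0.4 ; need 5100 more.
Source 3 at 0.7: take all 1400 doses ; 3700 still needed.
Take 1400 from Source 27 at 1.2 ; need 2300 more.
Source 21 (1.5): use full 1200 ; 1100 doses to go.
Source C (1.9): use full 600 ; 500 doses to go.
Source 11 at 2.5: take 500 of its 1800 ; requirement met.
Cost = 800×0.4 + 1400×0.7 + 1400×1.2 + 1200×1.5 + 600×1.9 + 500×2.5 = 7170.

7170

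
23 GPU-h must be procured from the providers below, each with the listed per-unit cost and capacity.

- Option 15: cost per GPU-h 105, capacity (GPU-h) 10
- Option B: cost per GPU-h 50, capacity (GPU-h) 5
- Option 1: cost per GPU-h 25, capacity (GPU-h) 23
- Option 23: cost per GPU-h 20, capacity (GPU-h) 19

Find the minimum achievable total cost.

480

Use providers in increasing cost order.
Option 23 at 20: take all 19 GPU-h ; 4 still needed.
Option 1 (25): take the remaining 4 ; done.
Option B, Option 15: unused.
Cost = 19×20 + 4×25 = 480.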